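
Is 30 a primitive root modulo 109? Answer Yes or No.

φ(109) = 109 − 1 = 108 = 2^2 · 3^3.
An element g generates (Z/109Z)^× iff g^(108/q) ≢ 1 (mod 109) for each prime q ∈ {2, 3}.
30^54 ≡ 108 (mod 109)  [q = 2: ≢ 1 ✓]
30^36 ≡ 45 (mod 109)  [q = 3: ≢ 1 ✓]
Every test exponent gives a nontrivial residue, hence 30 generates the full group.

Yes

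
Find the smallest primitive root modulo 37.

2

φ(37) = 37 − 1 = 36 = 2^2 · 3^2.
g is a primitive root iff g^(36/q) ≢ 1 (mod 37) for each prime q ∈ {2, 3}.
g = 2: 2^18 ≡ 36; 2^12 ≡ 26 — none is 1, so 2 is a primitive root.
The smallest primitive root modulo 37 is 2.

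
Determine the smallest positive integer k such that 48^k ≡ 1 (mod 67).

66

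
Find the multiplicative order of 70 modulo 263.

Since 70 ∈ (Z/263Z)^×, its order divides φ(263) = 263 − 1 = 262 = 2 · 131.
Divisors of 262: 1, 2, 131, 262.
Compute 70^d (mod 263) for the divisors d until we hit 1:
70^1 ≡ 70 (mod 263)
70^2 ≡ 166 (mod 263)
70^131 ≡ 1 (mod 263) ✓
Hence ord(70) = 131.

131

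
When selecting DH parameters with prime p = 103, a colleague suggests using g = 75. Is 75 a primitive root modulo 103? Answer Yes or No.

Yes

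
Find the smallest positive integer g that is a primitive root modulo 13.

2

φ(13) = 13 − 1 = 12 = 2^2 · 3.
g is a primitive root iff g^(12/q) ≢ 1 (mod 13) for each prime q ∈ {2, 3}.
g = 2: 2^6 ≡ 12; 2^4 ≡ 3 — none is 1, so 2 is a primitive root.
The smallest primitive root modulo 13 is 2.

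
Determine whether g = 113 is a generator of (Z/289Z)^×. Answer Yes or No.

Yes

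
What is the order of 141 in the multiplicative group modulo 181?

60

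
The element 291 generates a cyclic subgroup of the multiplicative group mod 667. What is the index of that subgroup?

28

ord(291) | φ(667) = φ(23·29) = (23−1)·(29−1) = 22·28 = 616 = 2^3 · 7 · 11.
Divisors of 616: 1, 2, 4, 7, 8, 11, 14, 22, 28, 44, 56, 77, 88, 154, 308, 616.
Test each divisor d:
291^1 ≡ 291 (mod 667)
291^2 ≡ 639 (mod 667)
291^4 ≡ 117 (mod 667)
291^7 ≡ 494 (mod 667)
291^8 ≡ 349 (mod 667)
291^11 ≡ 436 (mod 667)
291^14 ≡ 581 (mod 667)
291^22 ≡ 1 (mod 667) ✓
The order of 291 is 22, so the subgroup it generates has 22 elements.
[(Z/667Z)^× : ⟨291⟩] = 616/22 = 28.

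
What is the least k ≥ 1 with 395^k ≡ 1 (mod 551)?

252

ord(395) | φ(551) = φ(19·29) = (19−1)·(29−1) = 18·28 = 504 = 2^3 · 3^2 · 7.
Divisors of 504: 1, 2, 3, 4, 6, 7, 8, 9, 12, 14, 18, 21, 24, 28, 36, 42, 56, 63, 72, 84, 126, 168, 252, 504.
Compute 395^d (mod 551) for the divisors d until we hit 1:
395^1 ≡ 395
395^2 ≡ 92
395^3 ≡ 525
395^4 ≡ 199
395^6 ≡ 125
395^7 ≡ 336
395^8 ≡ 480
395^9 ≡ 56
395^12 ≡ 197
395^14 ≡ 492
395^18 ≡ 381
395^21 ≡ 12
395^24 ≡ 239
395^28 ≡ 175
395^36 ≡ 248
395^42 ≡ 144
395^56 ≡ 320
395^63 ≡ 75
395^72 ≡ 343
395^84 ≡ 349
395^126 ≡ 115
395^168 ≡ 30
395^252 ≡ 1
Therefore the multiplicative order of 395 modulo 551 is 252.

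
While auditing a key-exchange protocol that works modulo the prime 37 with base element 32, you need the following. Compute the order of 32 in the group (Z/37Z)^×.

Since 32 ∈ (Z/37Z)^×, its order divides φ(37) = 37 − 1 = 36 = 2^2 · 3^2.
Divisors of 36: 1, 2, 3, 4, 6, 9, 12, 18, 36.
Evaluate successive powers at the divisors of 36:
32^1 ≡ 32 (mod 37)
32^2 ≡ 25 (mod 37)
32^3 ≡ 23 (mod 37)
32^4 ≡ 33 (mod 37)
32^6 ≡ 11 (mod 37)
32^9 ≡ 31 (mod 37)
32^12 ≡ 10 (mod 37)
32^18 ≡ 36 (mod 37)
32^36 ≡ 1 (mod 37) ✓
Therefore the multiplicative order of 32 modulo 37 is 36.

36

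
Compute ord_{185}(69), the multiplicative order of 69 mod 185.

Since 69 ∈ (Z/185Z)^×, its order divides φ(185) = φ(5·37) = (5−1)·(37−1) = 4·36 = 144 = 2^4 · 3^2.
Divisors of 144: 1, 2, 3, 4, 6, 8, 9, 12, 16, 18, 24, 36, 48, 72, 144.
Test each divisor d:
69^1 ≡ 69
69^2 ≡ 136
69^3 ≡ 134
69^4 ≡ 181
69^6 ≡ 11
69^8 ≡ 16
69^9 ≡ 179
69^12 ≡ 121
69^16 ≡ 71
69^18 ≡ 36
69^24 ≡ 26
69^36 ≡ 1
The smallest such exponent is 36, so the order of 69 is 36.

36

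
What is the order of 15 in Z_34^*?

8

Since 15 ∈ (Z/34Z)^×, its order divides φ(34) = φ(2)·φ(17) = 1·16 = 16 = 2^4.
Divisors of 16: 1, 2, 4, 8, 16.
Check 15^d mod 34 for each divisor in increasing order:
15^1 ≡ 15 (mod 34)
15^2 ≡ 21 (mod 34)
15^4 ≡ 33 (mod 34)
15^8 ≡ 1 (mod 34) ✓
Therefore the multiplicative order of 15 modulo 34 is 8.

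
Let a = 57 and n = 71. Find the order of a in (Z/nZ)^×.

5

ord(57) | φ(71) = 71 − 1 = 70 = 2 · 5 · 7.
Divisors of 70: 1, 2, 5, 7, 10, 14, 35, 70.
Test each divisor d:
57^1 ≡ 57 (mod 71)
57^2 ≡ 54 (mod 71)
57^5 ≡ 1 (mod 71) ✓
Therefore the multiplicative order of 57 modulo 71 is 5.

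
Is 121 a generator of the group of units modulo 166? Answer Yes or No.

φ(166) = φ(2)·φ(83) = 1·82 = 82 = 2 · 41.
121 is a primitive root mod 166 iff 121^(φ(166)/q) ≢ 1 for every prime q | φ(166), i.e. q ∈ {2, 41}.
121^41 ≡ 1 (mod 166)  [q = 2: ≡ 1 ✗]
121^2 ≡ 33 (mod 166)  [q = 41: ≢ 1 ✓]
121^41 ≡ 1 shows ord(121) | 41, strictly less than φ(166); not a primitive root.

No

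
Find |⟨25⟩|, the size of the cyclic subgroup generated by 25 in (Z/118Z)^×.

ord(25) | φ(118) = φ(2)·φ(59) = 1·58 = 58 = 2 · 29.
Divisors of 58: 1, 2, 29, 58.
Compute 25^d (mod 118) for the divisors d until we hit 1:
25^1 ≡ 25
25^2 ≡ 35
25^29 ≡ 1
Therefore the multiplicative order of 25 modulo 118 is 29.

29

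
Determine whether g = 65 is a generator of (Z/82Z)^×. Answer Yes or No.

Yes

φ(82) = φ(2)·φ(41) = 1·40 = 40 = 2^3 · 5.
Test 65^(40/q) mod 82 for each prime factor q of 40:
65^20 ≡ 81 (mod 82)  [q = 2: ≢ 1 ✓]
65^8 ≡ 57 (mod 82)  [q = 5: ≢ 1 ✓]
All checks pass, so 65 has order 40 and is a primitive root modulo 82.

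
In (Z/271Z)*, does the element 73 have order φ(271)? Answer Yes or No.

Yes

φ(271) = 271 − 1 = 270 = 2 · 3^3 · 5.
An element g generates (Z/271Z)^× iff g^(270/q) ≢ 1 (mod 271) for each prime q ∈ {2, 3, 5}.
73^135 ≡ 270 (mod 271)  [q = 2: ≢ 1 ✓]
73^90 ≡ 28 (mod 271)  [q = 3: ≢ 1 ✓]
73^54 ≡ 10 (mod 271)  [q = 5: ≢ 1 ✓]
All checks pass, so 73 has order 270 and is a primitive root modulo 271.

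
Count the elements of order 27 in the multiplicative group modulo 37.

0

φ(37) = 37 − 1 = 36 = 2^2 · 3^2.
Since (Z/37Z)^× is cyclic of order 36, the number of elements of order d is φ(d) when d | 36 and 0 otherwise.
27 does not divide 36, so no element of (Z/37Z)^× has order 27.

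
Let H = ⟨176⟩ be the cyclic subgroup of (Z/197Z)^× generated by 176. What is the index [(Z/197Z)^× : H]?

1

By Lagrange's theorem, ord_197(176) divides φ(197) = 197 − 1 = 196 = 2^2 · 7^2.
Divisors of 196: 1, 2, 4, 7, 14, 28, 49, 98, 196.
Check 176^d mod 197 for each divisor in increasing order:
176^1 ≡ 176 (mod 197)
176^2 ≡ 47 (mod 197)
176^4 ≡ 42 (mod 197)
176^7 ≡ 113 (mod 197)
176^14 ≡ 161 (mod 197)
176^28 ≡ 114 (mod 197)
176^49 ≡ 183 (mod 197)
176^98 ≡ 196 (mod 197)
176^196 ≡ 1 (mod 197) ✓
So ord_197(176) = 196, hence |⟨176⟩| = 196.
[(Z/197Z)^× : ⟨176⟩] = 196/196 = 1.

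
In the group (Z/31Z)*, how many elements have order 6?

φ(31) = 31 − 1 = 30 = 2 · 3 · 5.
(Z/31Z)^× is cyclic (|G| = 30); a cyclic group of order m has exactly φ(d) elements of each order d | m, and none otherwise.
6 = 2 · 3 divides 30, and φ(6) = 2.

2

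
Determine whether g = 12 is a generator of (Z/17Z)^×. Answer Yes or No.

Yes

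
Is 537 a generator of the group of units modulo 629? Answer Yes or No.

No

629 = 17 · 37 is a product of two distinct odd primes, so (Z/629Z)^× ≅ (Z/17Z)^× × (Z/37Z)^× is not cyclic.
No primitive root modulo 629 exists; in particular 537 is not one.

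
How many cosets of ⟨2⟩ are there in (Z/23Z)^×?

2

By Lagrange's theorem, ord_23(2) divides φ(23) = 23 − 1 = 22 = 2 · 11.
Divisors of 22: 1, 2, 11, 22.
Evaluate successive powers at the divisors of 22:
2^1 ≡ 2 (mod 23)
2^2 ≡ 4 (mod 23)
2^11 ≡ 1 (mod 23) ✓
So ord_23(2) = 11, hence |⟨2⟩| = 11.
The index is φ(23) / ord(2) = 22 / 11 = 2.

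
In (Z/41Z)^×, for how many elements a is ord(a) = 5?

φ(41) = 41 − 1 = 40 = 2^3 · 5.
Since (Z/41Z)^× is cyclic of order 40, the number of elements of order d is φ(d) when d | 40 and 0 otherwise.
5 | 40, and φ(5) = 5 − 1 = 4.

4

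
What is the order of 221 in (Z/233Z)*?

8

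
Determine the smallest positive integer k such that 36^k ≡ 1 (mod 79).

39

ord(36) | φ(79) = 79 − 1 = 78 = 2 · 3 · 13.
Divisors of 78: 1, 2, 3, 6, 13, 26, 39, 78.
Test each divisor d:
36^1 ≡ 36 (mod 79)
36^2 ≡ 32 (mod 79)
36^3 ≡ 46 (mod 79)
36^6 ≡ 62 (mod 79)
36^13 ≡ 55 (mod 79)
36^26 ≡ 23 (mod 79)
36^39 ≡ 1 (mod 79) ✓
So ord_79(36) = 39.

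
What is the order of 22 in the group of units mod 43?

ord(22) | φ(43) = 43 − 1 = 42 = 2 · 3 · 7.
Divisors of 42: 1, 2, 3, 6, 7, 14, 21, 42.
Check 22^d mod 43 for each divisor in increasing order:
22^1 ≡ 22
22^2 ≡ 11
22^3 ≡ 27
22^6 ≡ 41
22^7 ≡ 42
22^14 ≡ 1
Hence ord(22) = 14.

14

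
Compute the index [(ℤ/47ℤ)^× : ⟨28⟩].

2

Since 28 ∈ (Z/47Z)^×, its order divides φ(47) = 47 − 1 = 46 = 2 · 23.
Divisors of 46: 1, 2, 23, 46.
Evaluate successive powers at the divisors of 46:
28^1 ≡ 28 (mod 47)
28^2 ≡ 32 (mod 47)
28^23 ≡ 1 (mod 47) ✓
Thus |⟨28⟩| = ord(28) = 23.
Index = |(Z/47Z)^×| / |⟨28⟩| = 46 / 23 = 2.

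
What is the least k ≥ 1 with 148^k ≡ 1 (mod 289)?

272

The order of 148 must divide φ(289) = φ(17^2) = 17·(17−1) = 272 = 2^4 · 17.
Divisors of 272: 1, 2, 4, 8, 16, 17, 34, 68, 136, 272.
Test each divisor d:
148^1 ≡ 148
148^2 ≡ 229
148^4 ≡ 132
148^8 ≡ 84
148^16 ≡ 120
148^17 ≡ 131
148^34 ≡ 110
148^68 ≡ 251
148^136 ≡ 288
148^272 ≡ 1
Therefore the multiplicative order of 148 modulo 289 is 272.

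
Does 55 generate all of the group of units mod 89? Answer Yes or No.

φ(89) = 89 − 1 = 88 = 2^3 · 11.
Test 55^(88/q) mod 89 for each prime factor q of 88:
55^44 ≡ 1 (mod 89)  [q = 2: ≡ 1 ✗]
55^8 ≡ 1 (mod 89)  [q = 11: ≡ 1 ✗]
The check at q = 2 fails, so 55 generates a proper subgroup.

No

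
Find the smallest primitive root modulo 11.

2

φ(11) = 11 − 1 = 10 = 2 · 5.
Test candidates g = 2, 3, … against the prime factors q ∈ {2, 5} of φ(11): g is a generator iff g^(10/q) ≢ 1 for every such q.
g = 2: 2^5 ≡ 10; 2^2 ≡ 4 — none is 1, so 2 is a primitive root.
So 2 is the smallest generator of (Z/11Z)^×.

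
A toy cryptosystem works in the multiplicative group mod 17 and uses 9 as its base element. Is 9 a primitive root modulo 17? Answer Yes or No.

No

φ(17) = 17 − 1 = 16 = 2^4.
An element g generates (Z/17Z)^× iff g^(16/q) ≢ 1 (mod 17) for each prime q ∈ {2}.
9^8 ≡ 1 (mod 17)  [q = 2: ≡ 1 ✗]
Since 9^8 ≡ 1, the order of 9 divides 8 < 16, so 9 is not a primitive root.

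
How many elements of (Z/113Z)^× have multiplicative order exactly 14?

6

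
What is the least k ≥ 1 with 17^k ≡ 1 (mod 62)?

30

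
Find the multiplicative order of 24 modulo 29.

The order of 24 must divide φ(29) = 29 − 1 = 28 = 2^2 · 7.
Divisors of 28: 1, 2, 4, 7, 14, 28.
Compute 24^d (mod 29) for the divisors d until we hit 1:
24^1 ≡ 24 (mod 29)
24^2 ≡ 25 (mod 29)
24^4 ≡ 16 (mod 29)
24^7 ≡ 1 (mod 29) ✓
So ord_29(24) = 7.

7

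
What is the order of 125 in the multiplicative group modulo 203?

The order of 125 must divide φ(203) = φ(7·29) = (7−1)·(29−1) = 6·28 = 168 = 2^3 · 3 · 7.
Divisors of 168: 1, 2, 3, 4, 6, 7, 8, 12, 14, 21, 24, 28, 42, 56, 84, 168.
Check 125^d mod 203 for each divisor in increasing order:
125^1 ≡ 125 (mod 203)
125^2 ≡ 197 (mod 203)
125^3 ≡ 62 (mod 203)
125^4 ≡ 36 (mod 203)
125^6 ≡ 190 (mod 203)
125^7 ≡ 202 (mod 203)
125^8 ≡ 78 (mod 203)
125^12 ≡ 169 (mod 203)
125^14 ≡ 1 (mod 203) ✓
Hence ord(125) = 14.

14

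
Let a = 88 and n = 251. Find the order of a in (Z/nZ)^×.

125

By Lagrange's theorem, ord_251(88) divides φ(251) = 251 − 1 = 250 = 2 · 5^3.
Divisors of 250: 1, 2, 5, 10, 25, 50, 125, 250.
Evaluate successive powers at the divisors of 250:
88^1 ≡ 88
88^2 ≡ 214
88^5 ≡ 243
88^10 ≡ 64
88^25 ≡ 113
88^50 ≡ 219
88^125 ≡ 1
The smallest such exponent is 125, so the order of 88 is 125.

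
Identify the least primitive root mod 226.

3

φ(226) = φ(2)·φ(113) = 1·112 = 112 = 2^4 · 7.
Test candidates g = 2, 3, … against the prime factors q ∈ {2, 7} of φ(226): g is a generator iff g^(112/q) ≢ 1 for every such q.
g = 2: gcd(2, 226) = 2 > 1, not a unit — skip.
g = 3: 3^56 ≡ 225; 3^16 ≡ 49 — none is 1, so 3 is a primitive root.
The smallest primitive root modulo 226 is 3.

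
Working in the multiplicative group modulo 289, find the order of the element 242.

68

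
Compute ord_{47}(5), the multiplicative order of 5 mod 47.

46

ord(5) | φ(47) = 47 − 1 = 46 = 2 · 23.
Divisors of 46: 1, 2, 23, 46.
Evaluate successive powers at the divisors of 46:
5^1 ≡ 5 (mod 47)
5^2 ≡ 25 (mod 47)
5^23 ≡ 46 (mod 47)
5^46 ≡ 1 (mod 47) ✓
So ord_47(5) = 46.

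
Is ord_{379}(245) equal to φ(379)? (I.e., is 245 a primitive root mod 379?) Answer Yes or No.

No

φ(379) = 379 − 1 = 378 = 2 · 3^3 · 7.
An element g generates (Z/379Z)^× iff g^(378/q) ≢ 1 (mod 379) for each prime q ∈ {2, 3, 7}.
245^189 ≡ 1 (mod 379)  [q = 2: ≡ 1 ✗]
245^126 ≡ 327 (mod 379)  [q = 3: ≢ 1 ✓]
245^54 ≡ 94 (mod 379)  [q = 7: ≢ 1 ✓]
Since 245^189 ≡ 1, the order of 245 divides 189 < 378, so 245 is not a primitive root.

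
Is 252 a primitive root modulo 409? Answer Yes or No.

Yes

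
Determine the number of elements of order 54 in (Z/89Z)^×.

0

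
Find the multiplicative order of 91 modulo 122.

The order of 91 must divide φ(122) = φ(2)·φ(61) = 1·60 = 60 = 2^2 · 3 · 5.
Divisors of 60: 1, 2, 3, 4, 5, 6, 10, 12, 15, 20, 30, 60.
Test each divisor d:
91^1 ≡ 91 (mod 122)
91^2 ≡ 107 (mod 122)
91^3 ≡ 99 (mod 122)
91^4 ≡ 103 (mod 122)
91^5 ≡ 101 (mod 122)
91^6 ≡ 41 (mod 122)
91^10 ≡ 75 (mod 122)
91^12 ≡ 95 (mod 122)
91^15 ≡ 11 (mod 122)
91^20 ≡ 13 (mod 122)
91^30 ≡ 121 (mod 122)
91^60 ≡ 1 (mod 122) ✓
The smallest such exponent is 60, so the order of 91 is 60.

60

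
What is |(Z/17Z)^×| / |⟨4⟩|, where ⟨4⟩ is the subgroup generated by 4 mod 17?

ord(4) | φ(17) = 17 − 1 = 16 = 2^4.
Divisors of 16: 1, 2, 4, 8, 16.
Check 4^d mod 17 for each divisor in increasing order:
4^1 ≡ 4 (mod 17)
4^2 ≡ 16 (mod 17)
4^4 ≡ 1 (mod 17) ✓
So ord_17(4) = 4, hence |⟨4⟩| = 4.
Index = |(Z/17Z)^×| / |⟨4⟩| = 16 / 4 = 4.

4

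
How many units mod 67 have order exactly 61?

0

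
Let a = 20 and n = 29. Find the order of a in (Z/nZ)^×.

7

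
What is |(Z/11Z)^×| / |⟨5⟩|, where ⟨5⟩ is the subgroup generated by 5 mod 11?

Since 5 ∈ (Z/11Z)^×, its order divides φ(11) = 11 − 1 = 10 = 2 · 5.
Divisors of 10: 1, 2, 5, 10.
Test each divisor d:
5^1 ≡ 5
5^2 ≡ 3
5^5 ≡ 1
The order of 5 is 5, so the subgroup it generates has 5 elements.
The index is φ(11) / ord(5) = 10 / 5 = 2.

2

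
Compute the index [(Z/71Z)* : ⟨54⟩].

The order of 54 must divide φ(71) = 71 − 1 = 70 = 2 · 5 · 7.
Divisors of 70: 1, 2, 5, 7, 10, 14, 35, 70.
Check 54^d mod 71 for each divisor in increasing order:
54^1 ≡ 54
54^2 ≡ 5
54^5 ≡ 1
Thus |⟨54⟩| = ord(54) = 5.
The index is φ(71) / ord(54) = 70 / 5 = 14.

14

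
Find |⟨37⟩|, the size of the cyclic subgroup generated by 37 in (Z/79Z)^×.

78

The order of 37 must divide φ(79) = 79 − 1 = 78 = 2 · 3 · 13.
Divisors of 78: 1, 2, 3, 6, 13, 26, 39, 78.
Check 37^d mod 79 for each divisor in increasing order:
37^1 ≡ 37 (mod 79)
37^2 ≡ 26 (mod 79)
37^3 ≡ 14 (mod 79)
37^6 ≡ 38 (mod 79)
37^13 ≡ 24 (mod 79)
37^26 ≡ 23 (mod 79)
37^39 ≡ 78 (mod 79)
37^78 ≡ 1 (mod 79) ✓
The smallest such exponent is 78, so the order of 37 is 78.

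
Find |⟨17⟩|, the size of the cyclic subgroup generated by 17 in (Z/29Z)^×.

4

By Lagrange's theorem, ord_29(17) divides φ(29) = 29 − 1 = 28 = 2^2 · 7.
Divisors of 28: 1, 2, 4, 7, 14, 28.
Compute 17^d (mod 29) for the divisors d until we hit 1:
17^1 ≡ 17 (mod 29)
17^2 ≡ 28 (mod 29)
17^4 ≡ 1 (mod 29) ✓
So ord_29(17) = 4.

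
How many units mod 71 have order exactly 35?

24

φ(71) = 71 − 1 = 70 = 2 · 5 · 7.
(Z/71Z)^× is cyclic (|G| = 70); a cyclic group of order m has exactly φ(d) elements of each order d | m, and none otherwise.
35 = 5 · 7 divides 70, and φ(35) = 24.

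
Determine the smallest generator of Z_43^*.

φ(43) = 43 − 1 = 42 = 2 · 3 · 7.
g is a primitive root iff g^(42/q) ≢ 1 (mod 43) for each prime q ∈ {2, 3, 7}.
g = 2: 2^21 ≡ 42; 2^14 ≡ 1 — hits 1, so not a primitive root.
g = 3: 3^21 ≡ 42; 3^14 ≡ 36; 3^6 ≡ 41 — none is 1, so 3 is a primitive root.
Hence the least primitive root of 43 is 3.

3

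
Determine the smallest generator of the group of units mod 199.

φ(199) = 199 − 1 = 198 = 2 · 3^2 · 11.
g is a primitive root iff g^(198/q) ≢ 1 (mod 199) for each prime q ∈ {2, 3, 11}.
g = 2: 2^99 ≡ 1 — hits 1, so not a primitive root.
g = 3: 3^99 ≡ 198; 3^66 ≡ 106; 3^18 ≡ 125 — none is 1, so 3 is a primitive root.
So 3 is the smallest generator of (Z/199Z)^×.

3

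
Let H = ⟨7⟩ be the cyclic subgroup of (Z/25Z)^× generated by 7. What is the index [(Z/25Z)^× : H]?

5

By Lagrange's theorem, ord_25(7) divides φ(25) = φ(5^2) = 5·(5−1) = 20 = 2^2 · 5.
Divisors of 20: 1, 2, 4, 5, 10, 20.
Evaluate successive powers at the divisors of 20:
7^1 ≡ 7
7^2 ≡ 24
7^4 ≡ 1
The order of 7 is 4, so the subgroup it generates has 4 elements.
Index = |(Z/25Z)^×| / |⟨7⟩| = 20 / 4 = 5.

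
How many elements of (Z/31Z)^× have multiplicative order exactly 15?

8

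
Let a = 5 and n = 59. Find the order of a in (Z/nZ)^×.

29

Since 5 ∈ (Z/59Z)^×, its order divides φ(59) = 59 − 1 = 58 = 2 · 29.
Divisors of 58: 1, 2, 29, 58.
Check 5^d mod 59 for each divisor in increasing order:
5^1 ≡ 5
5^2 ≡ 25
5^29 ≡ 1
Therefore the multiplicative order of 5 modulo 59 is 29.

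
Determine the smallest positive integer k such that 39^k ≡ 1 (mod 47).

46

By Lagrange's theorem, ord_47(39) divides φ(47) = 47 − 1 = 46 = 2 · 23.
Divisors of 46: 1, 2, 23, 46.
Compute 39^d (mod 47) for the divisors d until we hit 1:
39^1 ≡ 39
39^2 ≡ 17
39^23 ≡ 46
39^46 ≡ 1
Therefore the multiplicative order of 39 modulo 47 is 46.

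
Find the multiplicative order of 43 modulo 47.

46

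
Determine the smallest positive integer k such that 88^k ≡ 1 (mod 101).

25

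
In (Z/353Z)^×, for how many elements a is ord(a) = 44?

φ(353) = 353 − 1 = 352 = 2^5 · 11.
(Z/353Z)^× is cyclic (|G| = 352); a cyclic group of order m has exactly φ(d) elements of each order d | m, and none otherwise.
44 = 2^2 · 11 divides 352, and φ(44) = 20.

20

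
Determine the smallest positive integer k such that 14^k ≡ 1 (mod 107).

53

The order of 14 must divide φ(107) = 107 − 1 = 106 = 2 · 53.
Divisors of 106: 1, 2, 53, 106.
Evaluate successive powers at the divisors of 106:
14^1 ≡ 14
14^2 ≡ 89
14^53 ≡ 1
So ord_107(14) = 53.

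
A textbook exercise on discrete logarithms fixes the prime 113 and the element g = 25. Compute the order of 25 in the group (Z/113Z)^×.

By Lagrange's theorem, ord_113(25) divides φ(113) = 113 − 1 = 112 = 2^4 · 7.
Divisors of 112: 1, 2, 4, 7, 8, 14, 16, 28, 56, 112.
Evaluate successive powers at the divisors of 112:
25^1 ≡ 25 (mod 113)
25^2 ≡ 60 (mod 113)
25^4 ≡ 97 (mod 113)
25^7 ≡ 69 (mod 113)
25^8 ≡ 30 (mod 113)
25^14 ≡ 15 (mod 113)
25^16 ≡ 109 (mod 113)
25^28 ≡ 112 (mod 113)
25^56 ≡ 1 (mod 113) ✓
The smallest such exponent is 56, so the order of 25 is 56.

56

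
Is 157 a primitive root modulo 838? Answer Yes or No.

No

φ(838) = φ(2)·φ(419) = 1·418 = 418 = 2 · 11 · 19.
An element g generates (Z/838Z)^× iff g^(418/q) ≢ 1 (mod 838) for each prime q ∈ {2, 11, 19}.
157^209 ≡ 1 (mod 838)  [q = 2: ≡ 1 ✗]
157^38 ≡ 13 (mod 838)  [q = 11: ≢ 1 ✓]
157^22 ≡ 199 (mod 838)  [q = 19: ≢ 1 ✓]
The check at q = 2 fails, so 157 generates a proper subgroup.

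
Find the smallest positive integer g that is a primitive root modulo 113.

3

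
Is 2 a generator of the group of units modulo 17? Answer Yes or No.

No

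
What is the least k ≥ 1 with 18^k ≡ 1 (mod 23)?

11

Since 18 ∈ (Z/23Z)^×, its order divides φ(23) = 23 − 1 = 22 = 2 · 11.
Divisors of 22: 1, 2, 11, 22.
Evaluate successive powers at the divisors of 22:
18^1 ≡ 18 (mod 23)
18^2 ≡ 2 (mod 23)
18^11 ≡ 1 (mod 23) ✓
Therefore the multiplicative order of 18 modulo 23 is 11.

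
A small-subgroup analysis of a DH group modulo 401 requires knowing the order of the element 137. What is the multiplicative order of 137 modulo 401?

400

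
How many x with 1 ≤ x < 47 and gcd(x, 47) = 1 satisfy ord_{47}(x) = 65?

φ(47) = 47 − 1 = 46 = 2 · 23.
(Z/47Z)^× is cyclic (|G| = 46); a cyclic group of order m has exactly φ(d) elements of each order d | m, and none otherwise.
Since 65 ∤ 46, the count is 0.

0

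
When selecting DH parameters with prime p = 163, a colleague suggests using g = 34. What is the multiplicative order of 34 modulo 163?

81

By Lagrange's theorem, ord_163(34) divides φ(163) = 163 − 1 = 162 = 2 · 3^4.
Divisors of 162: 1, 2, 3, 6, 9, 18, 27, 54, 81, 162.
Check 34^d mod 163 for each divisor in increasing order:
34^1 ≡ 34 (mod 163)
34^2 ≡ 15 (mod 163)
34^3 ≡ 21 (mod 163)
34^6 ≡ 115 (mod 163)
34^9 ≡ 133 (mod 163)
34^18 ≡ 85 (mod 163)
34^27 ≡ 58 (mod 163)
34^54 ≡ 104 (mod 163)
34^81 ≡ 1 (mod 163) ✓
Hence ord(34) = 81.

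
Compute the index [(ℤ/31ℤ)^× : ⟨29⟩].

Since 29 ∈ (Z/31Z)^×, its order divides φ(31) = 31 − 1 = 30 = 2 · 3 · 5.
Divisors of 30: 1, 2, 3, 5, 6, 10, 15, 30.
Evaluate successive powers at the divisors of 30:
29^1 ≡ 29 (mod 31)
29^2 ≡ 4 (mod 31)
29^3 ≡ 23 (mod 31)
29^5 ≡ 30 (mod 31)
29^6 ≡ 2 (mod 31)
29^10 ≡ 1 (mod 31) ✓
The order of 29 is 10, so the subgroup it generates has 10 elements.
[(Z/31Z)^× : ⟨29⟩] = 30/10 = 3.

3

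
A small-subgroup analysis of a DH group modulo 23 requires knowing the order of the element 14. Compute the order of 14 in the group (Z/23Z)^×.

By Lagrange's theorem, ord_23(14) divides φ(23) = 23 − 1 = 22 = 2 · 11.
Divisors of 22: 1, 2, 11, 22.
Compute 14^d (mod 23) for the divisors d until we hit 1:
14^1 ≡ 14 (mod 23)
14^2 ≡ 12 (mod 23)
14^11 ≡ 22 (mod 23)
14^22 ≡ 1 (mod 23) ✓
The smallest such exponent is 22, so the order of 14 is 22.

22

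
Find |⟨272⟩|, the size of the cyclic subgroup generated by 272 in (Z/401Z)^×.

400

Since 272 ∈ (Z/401Z)^×, its order divides φ(401) = 401 − 1 = 400 = 2^4 · 5^2.
Divisors of 400: 1, 2, 4, 5, 8, 10, 16, 20, 25, 40, 50, 80, 100, 200, 400.
Test each divisor d:
272^1 ≡ 272
272^2 ≡ 200
272^4 ≡ 301
272^5 ≡ 68
272^8 ≡ 376
272^10 ≡ 213
272^16 ≡ 224
272^20 ≡ 56
272^25 ≡ 199
272^40 ≡ 329
272^50 ≡ 303
272^80 ≡ 372
272^100 ≡ 381
272^200 ≡ 400
272^400 ≡ 1
Hence ord(272) = 400.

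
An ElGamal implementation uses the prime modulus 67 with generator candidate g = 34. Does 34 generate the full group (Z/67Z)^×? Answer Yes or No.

Yes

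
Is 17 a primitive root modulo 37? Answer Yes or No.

Yes

φ(37) = 37 − 1 = 36 = 2^2 · 3^2.
An element g generates (Z/37Z)^× iff g^(36/q) ≢ 1 (mod 37) for each prime q ∈ {2, 3}.
17^18 ≡ 36 (mod 37)  [q = 2: ≢ 1 ✓]
17^12 ≡ 26 (mod 37)  [q = 3: ≢ 1 ✓]
All checks pass, so 17 has order 36 and is a primitive root modulo 37.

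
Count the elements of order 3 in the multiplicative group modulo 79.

2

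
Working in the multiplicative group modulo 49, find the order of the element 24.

42

ord(24) | φ(49) = φ(7^2) = 7·(7−1) = 42 = 2 · 3 · 7.
Divisors of 42: 1, 2, 3, 6, 7, 14, 21, 42.
Evaluate successive powers at the divisors of 42:
24^1 ≡ 24
24^2 ≡ 37
24^3 ≡ 6
24^6 ≡ 36
24^7 ≡ 31
24^14 ≡ 30
24^21 ≡ 48
24^42 ≡ 1
So ord_49(24) = 42.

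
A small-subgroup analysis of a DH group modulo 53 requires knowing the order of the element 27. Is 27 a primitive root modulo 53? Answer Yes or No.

Yes

φ(53) = 53 − 1 = 52 = 2^2 · 13.
27 is a primitive root mod 53 iff 27^(φ(53)/q) ≢ 1 for every prime q | φ(53), i.e. q ∈ {2, 13}.
27^26 ≡ 52 (mod 53)  [q = 2: ≢ 1 ✓]
27^4 ≡ 10 (mod 53)  [q = 13: ≢ 1 ✓]
Every test exponent gives a nontrivial residue, hence 27 generates the full group.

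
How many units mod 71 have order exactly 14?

φ(71) = 71 − 1 = 70 = 2 · 5 · 7.
Since (Z/71Z)^× is cyclic of order 70, the number of elements of order d is φ(d) when d | 70 and 0 otherwise.
14 = 2 · 7 divides 70, and φ(14) = 6.

6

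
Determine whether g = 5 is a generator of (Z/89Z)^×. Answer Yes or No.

No

φ(89) = 89 − 1 = 88 = 2^3 · 11.
Test 5^(88/q) mod 89 for each prime factor q of 88:
5^44 ≡ 1 (mod 89)  [q = 2: ≡ 1 ✗]
5^8 ≡ 4 (mod 89)  [q = 11: ≢ 1 ✓]
Since 5^44 ≡ 1, the order of 5 divides 44 < 88, so 5 is not a primitive root.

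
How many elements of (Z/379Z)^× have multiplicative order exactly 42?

φ(379) = 379 − 1 = 378 = 2 · 3^3 · 7.
Since (Z/379Z)^× is cyclic of order 378, the number of elements of order d is φ(d) when d | 378 and 0 otherwise.
42 = 2 · 3 · 7 divides 378, and φ(42) = 12.

12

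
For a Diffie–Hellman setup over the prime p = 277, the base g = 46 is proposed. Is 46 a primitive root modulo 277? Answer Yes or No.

Yes

φ(277) = 277 − 1 = 276 = 2^2 · 3 · 23.
46 is a primitive root mod 277 iff 46^(φ(277)/q) ≢ 1 for every prime q | φ(277), i.e. q ∈ {2, 3, 23}.
46^138 ≡ 276 (mod 277)  [q = 2: ≢ 1 ✓]
46^92 ≡ 116 (mod 277)  [q = 3: ≢ 1 ✓]
46^12 ≡ 69 (mod 277)  [q = 23: ≢ 1 ✓]
None equal 1, so ord_277(46) = 276: 46 is a primitive root.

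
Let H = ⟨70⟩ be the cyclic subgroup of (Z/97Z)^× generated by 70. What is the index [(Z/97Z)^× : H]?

6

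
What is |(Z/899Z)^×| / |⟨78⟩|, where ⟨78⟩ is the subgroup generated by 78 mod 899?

24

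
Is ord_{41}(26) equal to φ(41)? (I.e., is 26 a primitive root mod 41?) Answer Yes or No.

Yes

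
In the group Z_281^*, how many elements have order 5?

4

φ(281) = 281 − 1 = 280 = 2^3 · 5 · 7.
(Z/281Z)^× is cyclic (|G| = 280); a cyclic group of order m has exactly φ(d) elements of each order d | m, and none otherwise.
5 | 280, and φ(5) = 5 − 1 = 4.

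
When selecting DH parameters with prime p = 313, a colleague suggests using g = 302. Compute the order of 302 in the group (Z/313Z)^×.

Since 302 ∈ (Z/313Z)^×, its order divides φ(313) = 313 − 1 = 312 = 2^3 · 3 · 13.
Divisors of 312: 1, 2, 3, 4, 6, 8, 12, 13, 24, 26, 39, 52, 78, 104, 156, 312.
Test each divisor d:
302^1 ≡ 302 (mod 313)
302^2 ≡ 121 (mod 313)
302^3 ≡ 234 (mod 313)
302^4 ≡ 243 (mod 313)
302^6 ≡ 294 (mod 313)
302^8 ≡ 205 (mod 313)
302^12 ≡ 48 (mod 313)
302^13 ≡ 98 (mod 313)
302^24 ≡ 113 (mod 313)
302^26 ≡ 214 (mod 313)
302^39 ≡ 1 (mod 313) ✓
So ord_313(302) = 39.

39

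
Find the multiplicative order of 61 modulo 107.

ord(61) | φ(107) = 107 − 1 = 106 = 2 · 53.
Divisors of 106: 1, 2, 53, 106.
Test each divisor d:
61^1 ≡ 61 (mod 107)
61^2 ≡ 83 (mod 107)
61^53 ≡ 1 (mod 107) ✓
So ord_107(61) = 53.

53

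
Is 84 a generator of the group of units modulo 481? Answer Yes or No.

No

481 = 13 · 37 is a product of two distinct odd primes, so (Z/481Z)^× ≅ (Z/13Z)^× × (Z/37Z)^× is not cyclic.
No primitive root modulo 481 exists; in particular 84 is not one.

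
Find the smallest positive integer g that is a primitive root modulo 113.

3

φ(113) = 113 − 1 = 112 = 2^4 · 7.
Test candidates g = 2, 3, … against the prime factors q ∈ {2, 7} of φ(113): g is a generator iff g^(112/q) ≢ 1 for every such q.
g = 2: 2^56 ≡ 1 — hits 1, so not a primitive root.
g = 3: 3^56 ≡ 112; 3^16 ≡ 49 — none is 1, so 3 is a primitive root.
Hence the least primitive root of 113 is 3.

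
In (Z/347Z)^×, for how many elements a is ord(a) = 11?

φ(347) = 347 − 1 = 346 = 2 · 173.
Since (Z/347Z)^× is cyclic of order 346, the number of elements of order d is φ(d) when d | 346 and 0 otherwise.
Since 11 ∤ 346, the count is 0.

0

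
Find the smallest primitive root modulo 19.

φ(19) = 19 − 1 = 18 = 2 · 3^2.
g is a primitive root iff g^(18/q) ≢ 1 (mod 19) for each prime q ∈ {2, 3}.
g = 2: 2^9 ≡ 18; 2^6 ≡ 7 — none is 1, so 2 is a primitive root.
Hence the least primitive root of 19 is 2.

2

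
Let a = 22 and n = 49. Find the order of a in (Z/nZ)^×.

7

Since 22 ∈ (Z/49Z)^×, its order divides φ(49) = φ(7^2) = 7·(7−1) = 42 = 2 · 3 · 7.
Divisors of 42: 1, 2, 3, 6, 7, 14, 21, 42.
Evaluate successive powers at the divisors of 42:
22^1 ≡ 22
22^2 ≡ 43
22^3 ≡ 15
22^6 ≡ 29
22^7 ≡ 1
Therefore the multiplicative order of 22 modulo 49 is 7.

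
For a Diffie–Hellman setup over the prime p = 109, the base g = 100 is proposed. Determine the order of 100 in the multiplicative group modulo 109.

54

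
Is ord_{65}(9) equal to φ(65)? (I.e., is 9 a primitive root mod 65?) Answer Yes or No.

No

65 = 5 · 13 is a product of two distinct odd primes, so (Z/65Z)^× ≅ (Z/5Z)^× × (Z/13Z)^× is not cyclic.
No primitive root modulo 65 exists; in particular 9 is not one.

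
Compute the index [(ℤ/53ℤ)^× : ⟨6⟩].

2

By Lagrange's theorem, ord_53(6) divides φ(53) = 53 − 1 = 52 = 2^2 · 13.
Divisors of 52: 1, 2, 4, 13, 26, 52.
Test each divisor d:
6^1 ≡ 6 (mod 53)
6^2 ≡ 36 (mod 53)
6^4 ≡ 24 (mod 53)
6^13 ≡ 52 (mod 53)
6^26 ≡ 1 (mod 53) ✓
So ord_53(6) = 26, hence |⟨6⟩| = 26.
[(Z/53Z)^× : ⟨6⟩] = 52/26 = 2.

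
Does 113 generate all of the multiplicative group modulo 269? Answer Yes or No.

φ(269) = 269 − 1 = 268 = 2^2 · 67.
113 is a primitive root mod 269 iff 113^(φ(269)/q) ≢ 1 for every prime q | φ(269), i.e. q ∈ {2, 67}.
113^134 ≡ 268 (mod 269)  [q = 2: ≢ 1 ✓]
113^4 ≡ 5 (mod 269)  [q = 67: ≢ 1 ✓]
Every test exponent gives a nontrivial residue, hence 113 generates the full group.

Yes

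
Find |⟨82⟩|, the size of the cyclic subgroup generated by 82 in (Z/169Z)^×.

78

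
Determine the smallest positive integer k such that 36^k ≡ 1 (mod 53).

13

By Lagrange's theorem, ord_53(36) divides φ(53) = 53 − 1 = 52 = 2^2 · 13.
Divisors of 52: 1, 2, 4, 13, 26, 52.
Evaluate successive powers at the divisors of 52:
36^1 ≡ 36 (mod 53)
36^2 ≡ 24 (mod 53)
36^4 ≡ 46 (mod 53)
36^13 ≡ 1 (mod 53) ✓
So ord_53(36) = 13.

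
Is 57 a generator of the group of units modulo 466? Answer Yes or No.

φ(466) = φ(2)·φ(233) = 1·232 = 232 = 2^3 · 29.
57 is a primitive root mod 466 iff 57^(φ(466)/q) ≢ 1 for every prime q | φ(466), i.e. q ∈ {2, 29}.
57^116 ≡ 465 (mod 466)  [q = 2: ≢ 1 ✓]
57^8 ≡ 135 (mod 466)  [q = 29: ≢ 1 ✓]
Every test exponent gives a nontrivial residue, hence 57 generates the full group.

Yes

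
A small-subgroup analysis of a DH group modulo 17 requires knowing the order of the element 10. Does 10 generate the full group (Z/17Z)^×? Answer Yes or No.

φ(17) = 17 − 1 = 16 = 2^4.
Test 10^(16/q) mod 17 for each prime factor q of 16:
10^8 ≡ 16 (mod 17)  [q = 2: ≢ 1 ✓]
All checks pass, so 10 has order 16 and is a primitive root modulo 17.

Yes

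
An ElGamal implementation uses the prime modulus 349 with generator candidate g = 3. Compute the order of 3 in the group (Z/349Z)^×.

ord(3) | φ(349) = 349 − 1 = 348 = 2^2 · 3 · 29.
Divisors of 348: 1, 2, 3, 4, 6, 12, 29, 58, 87, 116, 174, 348.
Evaluate successive powers at the divisors of 348:
3^1 ≡ 3
3^2 ≡ 9
3^3 ≡ 27
3^4 ≡ 81
3^6 ≡ 31
3^12 ≡ 263
3^29 ≡ 227
3^58 ≡ 226
3^87 ≡ 348
3^116 ≡ 122
3^174 ≡ 1
Hence ord(3) = 174.

174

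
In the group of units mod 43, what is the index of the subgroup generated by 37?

7

The order of 37 must divide φ(43) = 43 − 1 = 42 = 2 · 3 · 7.
Divisors of 42: 1, 2, 3, 6, 7, 14, 21, 42.
Test each divisor d:
37^1 ≡ 37 (mod 43)
37^2 ≡ 36 (mod 43)
37^3 ≡ 42 (mod 43)
37^6 ≡ 1 (mod 43) ✓
Thus |⟨37⟩| = ord(37) = 6.
[(Z/43Z)^× : ⟨37⟩] = 42/6 = 7.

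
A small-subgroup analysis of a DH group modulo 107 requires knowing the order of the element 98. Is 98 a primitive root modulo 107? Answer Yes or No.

φ(107) = 107 − 1 = 106 = 2 · 53.
It suffices to check that the order of 98 is not a proper divisor of 106: compute 98^(106/q) for q ∈ {2, 53}.
98^53 ≡ 106 (mod 107)  [q = 2: ≢ 1 ✓]
98^2 ≡ 81 (mod 107)  [q = 53: ≢ 1 ✓]
Every test exponent gives a nontrivial residue, hence 98 generates the full group.

Yes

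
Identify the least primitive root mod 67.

2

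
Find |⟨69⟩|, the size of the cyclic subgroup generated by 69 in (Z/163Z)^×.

81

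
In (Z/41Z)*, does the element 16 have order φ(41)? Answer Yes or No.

No

φ(41) = 41 − 1 = 40 = 2^3 · 5.
An element g generates (Z/41Z)^× iff g^(40/q) ≢ 1 (mod 41) for each prime q ∈ {2, 5}.
16^20 ≡ 1 (mod 41)  [q = 2: ≡ 1 ✗]
16^8 ≡ 37 (mod 41)  [q = 5: ≢ 1 ✓]
The check at q = 2 fails, so 16 generates a proper subgroup.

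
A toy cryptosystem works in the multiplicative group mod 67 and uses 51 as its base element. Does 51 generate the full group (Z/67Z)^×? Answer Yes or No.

φ(67) = 67 − 1 = 66 = 2 · 3 · 11.
It suffices to check that the order of 51 is not a proper divisor of 66: compute 51^(66/q) for q ∈ {2, 3, 11}.
51^33 ≡ 66 (mod 67)  [q = 2: ≢ 1 ✓]
51^22 ≡ 37 (mod 67)  [q = 3: ≢ 1 ✓]
51^6 ≡ 14 (mod 67)  [q = 11: ≢ 1 ✓]
All checks pass, so 51 has order 66 and is a primitive root modulo 67.

Yes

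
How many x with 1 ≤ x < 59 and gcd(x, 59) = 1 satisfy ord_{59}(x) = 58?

φ(59) = 59 − 1 = 58 = 2 · 29.
(Z/59Z)^× is cyclic (|G| = 58); a cyclic group of order m has exactly φ(d) elements of each order d | m, and none otherwise.
58 = 2 · 29 divides 58, and φ(58) = 28.

28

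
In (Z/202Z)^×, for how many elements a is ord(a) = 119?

0

φ(202) = φ(2)·φ(101) = 1·100 = 100 = 2^2 · 5^2.
(Z/202Z)^× is cyclic (|G| = 100); a cyclic group of order m has exactly φ(d) elements of each order d | m, and none otherwise.
Since 119 ∤ 100, the count is 0.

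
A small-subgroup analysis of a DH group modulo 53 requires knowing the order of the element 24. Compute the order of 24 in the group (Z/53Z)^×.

13

Since 24 ∈ (Z/53Z)^×, its order divides φ(53) = 53 − 1 = 52 = 2^2 · 13.
Divisors of 52: 1, 2, 4, 13, 26, 52.
Check 24^d mod 53 for each divisor in increasing order:
24^1 ≡ 24 (mod 53)
24^2 ≡ 46 (mod 53)
24^4 ≡ 49 (mod 53)
24^13 ≡ 1 (mod 53) ✓
Therefore the multiplicative order of 24 modulo 53 is 13.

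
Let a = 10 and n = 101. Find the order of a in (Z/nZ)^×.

The order of 10 must divide φ(101) = 101 − 1 = 100 = 2^2 · 5^2.
Divisors of 100: 1, 2, 4, 5, 10, 20, 25, 50, 100.
Evaluate successive powers at the divisors of 100:
10^1 ≡ 10 (mod 101)
10^2 ≡ 100 (mod 101)
10^4 ≡ 1 (mod 101) ✓
Therefore the multiplicative order of 10 modulo 101 is 4.

4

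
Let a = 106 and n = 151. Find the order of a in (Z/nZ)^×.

By Lagrange's theorem, ord_151(106) divides φ(151) = 151 − 1 = 150 = 2 · 3 · 5^2.
Divisors of 150: 1, 2, 3, 5, 6, 10, 15, 25, 30, 50, 75, 150.
Test each divisor d:
106^1 ≡ 106 (mod 151)
106^2 ≡ 62 (mod 151)
106^3 ≡ 79 (mod 151)
106^5 ≡ 66 (mod 151)
106^6 ≡ 50 (mod 151)
106^10 ≡ 128 (mod 151)
106^15 ≡ 143 (mod 151)
106^25 ≡ 33 (mod 151)
106^30 ≡ 64 (mod 151)
106^50 ≡ 32 (mod 151)
106^75 ≡ 150 (mod 151)
106^150 ≡ 1 (mod 151) ✓
So ord_151(106) = 150.

150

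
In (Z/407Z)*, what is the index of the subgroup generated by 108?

8

Since 108 ∈ (Z/407Z)^×, its order divides φ(407) = φ(11·37) = (11−1)·(37−1) = 10·36 = 360 = 2^3 · 3^2 · 5.
Divisors of 360: 1, 2, 3, 4, 5, 6, 8, 9, 10, 12, 15, 18, 20, 24, 30, 36, 40, 45, 60, 72, 90, 120, 180, 360.
Check 108^d mod 407 for each divisor in increasing order:
108^1 ≡ 108 (mod 407)
108^2 ≡ 268 (mod 407)
108^3 ≡ 47 (mod 407)
108^4 ≡ 192 (mod 407)
108^5 ≡ 386 (mod 407)
108^6 ≡ 174 (mod 407)
108^8 ≡ 234 (mod 407)
108^9 ≡ 38 (mod 407)
108^10 ≡ 34 (mod 407)
108^12 ≡ 158 (mod 407)
108^15 ≡ 100 (mod 407)
108^18 ≡ 223 (mod 407)
108^20 ≡ 342 (mod 407)
108^24 ≡ 137 (mod 407)
108^30 ≡ 232 (mod 407)
108^36 ≡ 75 (mod 407)
108^40 ≡ 155 (mod 407)
108^45 ≡ 1 (mod 407) ✓
Thus |⟨108⟩| = ord(108) = 45.
Index = |(Z/407Z)^×| / |⟨108⟩| = 360 / 45 = 8.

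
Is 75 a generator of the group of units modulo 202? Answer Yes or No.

Yes

φ(202) = φ(2)·φ(101) = 1·100 = 100 = 2^2 · 5^2.
It suffices to check that the order of 75 is not a proper divisor of 100: compute 75^(100/q) for q ∈ {2, 5}.
75^50 ≡ 201 (mod 202)  [q = 2: ≢ 1 ✓]
75^20 ≡ 137 (mod 202)  [q = 5: ≢ 1 ✓]
None equal 1, so ord_202(75) = 100: 75 is a primitive root.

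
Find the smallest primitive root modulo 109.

φ(109) = 109 − 1 = 108 = 2^2 · 3^3.
g is a primitive root iff g^(108/q) ≢ 1 (mod 109) for each prime q ∈ {2, 3}.
g = 2: 2^54 ≡ 108; 2^36 ≡ 1 — hits 1, so not a primitive root.
g = 3: 3^54 ≡ 1 — hits 1, so not a primitive root.
g = 4: 4^54 ≡ 1 — hits 1, so not a primitive root.
g = 5: 5^54 ≡ 1 — hits 1, so not a primitive root.
g = 6: 6^54 ≡ 108; 6^36 ≡ 63 — none is 1, so 6 is a primitive root.
So 6 is the smallest generator of (Z/109Z)^×.

6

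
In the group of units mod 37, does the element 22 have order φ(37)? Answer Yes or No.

Yes

φ(37) = 37 − 1 = 36 = 2^2 · 3^2.
An element g generates (Z/37Z)^× iff g^(36/q) ≢ 1 (mod 37) for each prime q ∈ {2, 3}.
22^18 ≡ 36 (mod 37)  [q = 2: ≢ 1 ✓]
22^12 ≡ 26 (mod 37)  [q = 3: ≢ 1 ✓]
All checks pass, so 22 has order 36 and is a primitive root modulo 37.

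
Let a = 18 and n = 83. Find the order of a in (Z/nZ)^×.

By Lagrange's theorem, ord_83(18) divides φ(83) = 83 − 1 = 82 = 2 · 41.
Divisors of 82: 1, 2, 41, 82.
Compute 18^d (mod 83) for the divisors d until we hit 1:
18^1 ≡ 18 (mod 83)
18^2 ≡ 75 (mod 83)
18^41 ≡ 82 (mod 83)
18^82 ≡ 1 (mod 83) ✓
So ord_83(18) = 82.

82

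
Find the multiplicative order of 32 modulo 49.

21

ord(32) | φ(49) = φ(7^2) = 7·(7−1) = 42 = 2 · 3 · 7.
Divisors of 42: 1, 2, 3, 6, 7, 14, 21, 42.
Evaluate successive powers at the divisors of 42:
32^1 ≡ 32 (mod 49)
32^2 ≡ 44 (mod 49)
32^3 ≡ 36 (mod 49)
32^6 ≡ 22 (mod 49)
32^7 ≡ 18 (mod 49)
32^14 ≡ 30 (mod 49)
32^21 ≡ 1 (mod 49) ✓
The smallest such exponent is 21, so the order of 32 is 21.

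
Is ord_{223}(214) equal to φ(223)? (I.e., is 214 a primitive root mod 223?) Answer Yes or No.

Yes

φ(223) = 223 − 1 = 222 = 2 · 3 · 37.
214 is a primitive root mod 223 iff 214^(φ(223)/q) ≢ 1 for every prime q | φ(223), i.e. q ∈ {2, 3, 37}.
214^111 ≡ 222 (mod 223)  [q = 2: ≢ 1 ✓]
214^74 ≡ 39 (mod 223)  [q = 3: ≢ 1 ✓]
214^6 ≡ 32 (mod 223)  [q = 37: ≢ 1 ✓]
None equal 1, so ord_223(214) = 222: 214 is a primitive root.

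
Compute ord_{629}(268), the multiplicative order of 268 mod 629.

Since 268 ∈ (Z/629Z)^×, its order divides φ(629) = φ(17·37) = (17−1)·(37−1) = 16·36 = 576 = 2^6 · 3^2.
Divisors of 576: 1, 2, 3, 4, 6, 8, 9, 12, 16, 18, 24, 32, 36, 48, 64, 72, 96, 144, 192, 288, 576.
Check 268^d mod 629 for each divisor in increasing order:
268^1 ≡ 268 (mod 629)
268^2 ≡ 118 (mod 629)
268^3 ≡ 174 (mod 629)
268^4 ≡ 86 (mod 629)
268^6 ≡ 84 (mod 629)
268^8 ≡ 477 (mod 629)
268^9 ≡ 149 (mod 629)
268^12 ≡ 137 (mod 629)
268^16 ≡ 460 (mod 629)
268^18 ≡ 186 (mod 629)
268^24 ≡ 528 (mod 629)
268^32 ≡ 256 (mod 629)
268^36 ≡ 1 (mod 629) ✓
The smallest such exponent is 36, so the order of 268 is 36.

36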